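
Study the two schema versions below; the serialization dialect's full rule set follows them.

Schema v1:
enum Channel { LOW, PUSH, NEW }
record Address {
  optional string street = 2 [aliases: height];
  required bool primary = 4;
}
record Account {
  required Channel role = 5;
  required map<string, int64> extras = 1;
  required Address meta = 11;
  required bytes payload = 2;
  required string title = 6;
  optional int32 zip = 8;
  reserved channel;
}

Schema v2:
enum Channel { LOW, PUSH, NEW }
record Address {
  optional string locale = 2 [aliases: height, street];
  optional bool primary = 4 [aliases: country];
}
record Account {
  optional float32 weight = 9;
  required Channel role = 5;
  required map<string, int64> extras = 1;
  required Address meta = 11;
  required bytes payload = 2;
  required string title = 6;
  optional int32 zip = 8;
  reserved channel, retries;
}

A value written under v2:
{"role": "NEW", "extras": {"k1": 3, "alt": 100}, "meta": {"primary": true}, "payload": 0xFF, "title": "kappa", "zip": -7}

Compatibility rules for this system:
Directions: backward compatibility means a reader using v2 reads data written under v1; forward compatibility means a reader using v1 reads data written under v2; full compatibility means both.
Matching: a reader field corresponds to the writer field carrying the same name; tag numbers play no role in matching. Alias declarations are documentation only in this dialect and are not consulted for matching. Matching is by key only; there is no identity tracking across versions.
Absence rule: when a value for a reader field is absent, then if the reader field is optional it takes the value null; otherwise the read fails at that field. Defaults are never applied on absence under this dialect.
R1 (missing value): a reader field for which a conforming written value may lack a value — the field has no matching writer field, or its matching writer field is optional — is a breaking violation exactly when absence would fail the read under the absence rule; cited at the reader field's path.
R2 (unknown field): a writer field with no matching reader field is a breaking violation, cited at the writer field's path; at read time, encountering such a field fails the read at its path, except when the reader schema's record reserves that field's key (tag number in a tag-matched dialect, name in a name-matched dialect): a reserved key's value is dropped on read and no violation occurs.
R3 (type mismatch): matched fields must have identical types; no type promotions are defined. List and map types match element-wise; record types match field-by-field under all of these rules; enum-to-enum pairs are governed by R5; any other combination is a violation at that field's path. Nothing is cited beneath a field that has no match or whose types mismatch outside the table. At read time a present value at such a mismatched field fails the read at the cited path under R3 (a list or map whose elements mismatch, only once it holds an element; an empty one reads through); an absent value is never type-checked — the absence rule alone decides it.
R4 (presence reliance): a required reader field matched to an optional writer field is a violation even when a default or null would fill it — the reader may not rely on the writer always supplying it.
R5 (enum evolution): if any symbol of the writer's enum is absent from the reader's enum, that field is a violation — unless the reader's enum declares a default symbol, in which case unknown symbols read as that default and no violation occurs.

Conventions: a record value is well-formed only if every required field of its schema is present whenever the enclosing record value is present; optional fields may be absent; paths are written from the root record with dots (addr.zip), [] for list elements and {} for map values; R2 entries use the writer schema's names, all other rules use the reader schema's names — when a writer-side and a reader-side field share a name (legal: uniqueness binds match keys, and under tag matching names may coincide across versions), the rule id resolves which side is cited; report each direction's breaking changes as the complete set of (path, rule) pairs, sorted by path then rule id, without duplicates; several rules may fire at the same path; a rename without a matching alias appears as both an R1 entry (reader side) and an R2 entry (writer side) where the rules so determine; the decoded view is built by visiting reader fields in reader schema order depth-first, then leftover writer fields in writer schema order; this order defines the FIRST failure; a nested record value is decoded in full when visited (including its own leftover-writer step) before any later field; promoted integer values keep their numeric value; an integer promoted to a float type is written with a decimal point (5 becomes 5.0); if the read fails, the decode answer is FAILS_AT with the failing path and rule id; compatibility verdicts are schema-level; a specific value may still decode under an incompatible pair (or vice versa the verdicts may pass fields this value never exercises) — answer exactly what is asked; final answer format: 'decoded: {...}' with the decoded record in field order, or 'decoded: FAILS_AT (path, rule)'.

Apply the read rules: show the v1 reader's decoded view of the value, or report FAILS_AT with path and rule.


each type pair in Account: writer, then reader
decoding the Account value with the v1 reader:
  role := "NEW"
  extras := {"k1": 3, "alt": 100}
  meta.street := null (absent, optional -> null)
  meta.primary := true
  payload := 0xFF
  title := "kappa"
  zip := -7
  => decoded: {"role": "NEW", "extras": {"k1": 3, "alt": 100}, "meta": {"street": null, "primary": true}, "payload": 0xFF, "title": "kappa", "zip": -7}
remaining Account differences; none change what is asked:
  field primary in record Address: required changed to optional -> matters for Account compatibility verdicts, not for this value's decode
  renamed field street to locale in record Address (alias street declared on the renamed field) -> matters for Account compatibility verdicts, not for this value's decode
  added field weight to record Account: optional float32, tag 9 (in v2 it sits immediately before role) -> matters for Account compatibility verdicts, not for this value's decode

decoded: {"role": "NEW", "extras": {"k1": 3, "alt": 100}, "meta": {"street": null, "primary": true}, "payload": 0xFF, "title": "kappa", "zip": -7}


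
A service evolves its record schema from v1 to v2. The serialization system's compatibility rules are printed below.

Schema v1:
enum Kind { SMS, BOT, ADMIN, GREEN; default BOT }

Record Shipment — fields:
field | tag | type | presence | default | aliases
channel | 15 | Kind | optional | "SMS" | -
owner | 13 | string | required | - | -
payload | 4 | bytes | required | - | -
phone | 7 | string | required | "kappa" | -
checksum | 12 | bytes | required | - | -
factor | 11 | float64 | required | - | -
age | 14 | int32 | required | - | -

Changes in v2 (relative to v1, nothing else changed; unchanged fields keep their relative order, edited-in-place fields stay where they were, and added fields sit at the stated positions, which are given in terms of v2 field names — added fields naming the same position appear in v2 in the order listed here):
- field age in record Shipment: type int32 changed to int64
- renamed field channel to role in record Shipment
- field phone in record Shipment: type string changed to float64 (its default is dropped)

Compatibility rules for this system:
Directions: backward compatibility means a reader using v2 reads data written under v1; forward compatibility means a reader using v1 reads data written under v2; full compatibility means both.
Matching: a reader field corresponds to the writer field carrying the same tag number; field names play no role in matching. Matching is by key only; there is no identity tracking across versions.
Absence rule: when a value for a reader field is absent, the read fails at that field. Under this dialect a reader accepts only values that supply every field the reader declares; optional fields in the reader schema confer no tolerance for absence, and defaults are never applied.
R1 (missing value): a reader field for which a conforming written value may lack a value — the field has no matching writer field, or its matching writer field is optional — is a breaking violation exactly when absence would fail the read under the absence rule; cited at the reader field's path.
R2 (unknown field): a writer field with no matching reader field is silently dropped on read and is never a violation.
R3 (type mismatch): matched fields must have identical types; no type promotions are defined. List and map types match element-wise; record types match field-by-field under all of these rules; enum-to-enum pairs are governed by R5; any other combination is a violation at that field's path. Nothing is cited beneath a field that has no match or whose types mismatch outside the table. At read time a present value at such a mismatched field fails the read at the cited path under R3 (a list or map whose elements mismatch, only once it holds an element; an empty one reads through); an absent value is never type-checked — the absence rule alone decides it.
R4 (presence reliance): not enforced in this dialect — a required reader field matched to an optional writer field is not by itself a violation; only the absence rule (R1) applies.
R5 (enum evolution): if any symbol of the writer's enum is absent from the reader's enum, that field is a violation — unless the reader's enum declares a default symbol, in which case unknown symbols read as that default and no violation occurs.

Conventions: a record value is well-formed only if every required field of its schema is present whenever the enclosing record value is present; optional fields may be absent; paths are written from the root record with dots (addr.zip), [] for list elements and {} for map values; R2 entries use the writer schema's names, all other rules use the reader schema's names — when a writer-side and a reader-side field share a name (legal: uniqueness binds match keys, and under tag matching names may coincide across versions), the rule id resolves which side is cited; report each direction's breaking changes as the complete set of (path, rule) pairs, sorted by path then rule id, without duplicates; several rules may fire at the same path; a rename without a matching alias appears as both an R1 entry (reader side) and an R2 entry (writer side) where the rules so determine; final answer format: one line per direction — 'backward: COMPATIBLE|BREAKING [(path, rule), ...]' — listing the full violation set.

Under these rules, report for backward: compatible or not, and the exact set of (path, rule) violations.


backward: BREAKING [(age, R3), (phone, R3), (role, R1)]

the writer's type comes first in each Shipment pair
backward on Shipment — v2 reading data written by v1:
  role: Kind -> Kind, writer optional; from channel
  owner: string -> string, writer required; from owner
  payload: bytes -> bytes, writer required; from payload
  phone: string -> float64, writer required; from phone
  checksum: bytes -> bytes, writer required; from checksum
  factor: float64 -> float64, writer required; from factor
  age: int32 -> int64, writer required; from age
  violation R3 at age
  violation R3 at phone
  violation R1 at role
  backward on Shipment therefore BREAKING (3)


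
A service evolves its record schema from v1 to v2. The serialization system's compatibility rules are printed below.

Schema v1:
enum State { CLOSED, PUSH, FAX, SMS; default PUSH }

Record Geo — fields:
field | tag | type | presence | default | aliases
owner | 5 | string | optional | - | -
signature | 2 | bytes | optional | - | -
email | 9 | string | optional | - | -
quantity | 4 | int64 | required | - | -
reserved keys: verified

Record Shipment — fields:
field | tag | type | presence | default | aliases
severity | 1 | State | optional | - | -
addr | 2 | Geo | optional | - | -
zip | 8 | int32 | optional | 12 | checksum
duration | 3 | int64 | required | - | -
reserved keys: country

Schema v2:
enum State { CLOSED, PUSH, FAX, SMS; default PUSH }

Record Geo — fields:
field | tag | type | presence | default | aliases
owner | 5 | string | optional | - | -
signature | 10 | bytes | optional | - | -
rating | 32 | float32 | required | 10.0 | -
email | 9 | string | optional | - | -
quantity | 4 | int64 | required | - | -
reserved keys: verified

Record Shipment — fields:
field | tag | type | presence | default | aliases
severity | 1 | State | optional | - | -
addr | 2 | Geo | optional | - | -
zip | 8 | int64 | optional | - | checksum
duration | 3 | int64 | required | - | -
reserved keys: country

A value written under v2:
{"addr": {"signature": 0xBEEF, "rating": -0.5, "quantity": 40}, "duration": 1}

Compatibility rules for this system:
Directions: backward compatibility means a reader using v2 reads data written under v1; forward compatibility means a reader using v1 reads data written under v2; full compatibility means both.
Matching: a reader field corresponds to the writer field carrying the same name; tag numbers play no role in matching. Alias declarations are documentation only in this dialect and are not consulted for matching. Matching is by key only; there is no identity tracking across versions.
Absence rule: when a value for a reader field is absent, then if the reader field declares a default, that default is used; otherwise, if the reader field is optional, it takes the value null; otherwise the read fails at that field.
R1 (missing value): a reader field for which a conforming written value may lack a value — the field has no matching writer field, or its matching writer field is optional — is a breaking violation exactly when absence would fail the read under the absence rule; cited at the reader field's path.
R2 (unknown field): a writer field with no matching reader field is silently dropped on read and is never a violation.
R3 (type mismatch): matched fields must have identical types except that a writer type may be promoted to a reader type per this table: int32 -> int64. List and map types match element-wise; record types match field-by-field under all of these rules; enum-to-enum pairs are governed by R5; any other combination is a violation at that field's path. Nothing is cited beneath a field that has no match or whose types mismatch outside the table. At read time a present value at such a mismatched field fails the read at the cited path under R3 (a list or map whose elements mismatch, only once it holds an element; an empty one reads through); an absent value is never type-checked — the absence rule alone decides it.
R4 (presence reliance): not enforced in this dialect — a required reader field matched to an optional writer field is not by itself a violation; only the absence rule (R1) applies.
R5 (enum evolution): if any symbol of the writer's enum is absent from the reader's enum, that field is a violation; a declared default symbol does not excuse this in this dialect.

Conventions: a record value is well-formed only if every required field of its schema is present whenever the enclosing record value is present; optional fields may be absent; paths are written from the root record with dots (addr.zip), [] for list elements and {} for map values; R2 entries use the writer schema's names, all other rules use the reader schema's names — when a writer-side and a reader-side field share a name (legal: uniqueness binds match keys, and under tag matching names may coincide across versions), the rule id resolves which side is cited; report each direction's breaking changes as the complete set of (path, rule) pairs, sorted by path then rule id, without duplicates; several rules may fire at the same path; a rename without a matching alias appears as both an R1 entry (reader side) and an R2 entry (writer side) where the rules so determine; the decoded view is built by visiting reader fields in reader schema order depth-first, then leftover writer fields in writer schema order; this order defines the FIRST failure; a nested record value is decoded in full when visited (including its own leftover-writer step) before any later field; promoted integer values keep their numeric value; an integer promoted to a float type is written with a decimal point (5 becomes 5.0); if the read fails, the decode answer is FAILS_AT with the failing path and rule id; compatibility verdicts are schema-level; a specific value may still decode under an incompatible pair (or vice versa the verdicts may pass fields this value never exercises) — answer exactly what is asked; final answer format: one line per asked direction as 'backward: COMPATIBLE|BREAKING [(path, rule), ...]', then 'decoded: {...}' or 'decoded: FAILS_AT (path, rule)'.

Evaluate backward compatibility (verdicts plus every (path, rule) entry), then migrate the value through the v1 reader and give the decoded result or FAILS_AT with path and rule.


backward: COMPATIBLE []; decoded: {"severity": null, "addr": {"owner": null, "signature": 0xBEEF, "email": null, "quantity": 40}, "zip": 12, "duration": 1}

the writer's type comes first in each Shipment pair
checking backward for Shipment: reader v2 against writer v1:
  writer optional, State -> State: reader severity maps from writer severity
  writer optional, Geo -> Geo: reader addr maps from writer addr
  writer optional, int32 -> int64: reader zip maps from writer zip
  writer required, int64 -> int64: reader duration maps from writer duration
  writer optional, string -> string: reader addr.owner maps from writer addr.owner
  writer optional, bytes -> bytes: reader addr.signature maps from writer addr.signature
  addr.rating: no writer match
  writer optional, string -> string: reader addr.email maps from writer addr.email
  writer required, int64 -> int64: reader addr.quantity maps from writer addr.quantity
  => backward verdict for Shipment: COMPATIBLE, no violations
decode walk for Shipment under reader schema v1:
  severity := null (not supplied -> null)
  addr.owner := null (not supplied -> null)
  addr.signature := 0xBEEF
  addr.email := null (not supplied -> null)
  addr.quantity := 40
  writer addr.rating: unmatched, discarded
  zip := 12 (no value, default fills)
  duration := 1
  => decoded: {"severity": null, "addr": {"owner": null, "signature": 0xBEEF, "email": null, "quantity": 40}, "zip": 12, "duration": 1}
the other Shipment changes do not affect what is asked:
  added field rating to record Geo: required float32, tag 32, default 10.0 (in v2 it sits immediately before email) -> fires no rule on Shipment, leaving the asked answer as it is
  field signature in record Geo: tag 2 changed to 10 -> fires no rule on Shipment, leaving the asked answer as it is
  field zip in record Shipment: type int32 changed to int64 (its default is dropped) -> its effect on Shipment is confined to the forward direction, not asked


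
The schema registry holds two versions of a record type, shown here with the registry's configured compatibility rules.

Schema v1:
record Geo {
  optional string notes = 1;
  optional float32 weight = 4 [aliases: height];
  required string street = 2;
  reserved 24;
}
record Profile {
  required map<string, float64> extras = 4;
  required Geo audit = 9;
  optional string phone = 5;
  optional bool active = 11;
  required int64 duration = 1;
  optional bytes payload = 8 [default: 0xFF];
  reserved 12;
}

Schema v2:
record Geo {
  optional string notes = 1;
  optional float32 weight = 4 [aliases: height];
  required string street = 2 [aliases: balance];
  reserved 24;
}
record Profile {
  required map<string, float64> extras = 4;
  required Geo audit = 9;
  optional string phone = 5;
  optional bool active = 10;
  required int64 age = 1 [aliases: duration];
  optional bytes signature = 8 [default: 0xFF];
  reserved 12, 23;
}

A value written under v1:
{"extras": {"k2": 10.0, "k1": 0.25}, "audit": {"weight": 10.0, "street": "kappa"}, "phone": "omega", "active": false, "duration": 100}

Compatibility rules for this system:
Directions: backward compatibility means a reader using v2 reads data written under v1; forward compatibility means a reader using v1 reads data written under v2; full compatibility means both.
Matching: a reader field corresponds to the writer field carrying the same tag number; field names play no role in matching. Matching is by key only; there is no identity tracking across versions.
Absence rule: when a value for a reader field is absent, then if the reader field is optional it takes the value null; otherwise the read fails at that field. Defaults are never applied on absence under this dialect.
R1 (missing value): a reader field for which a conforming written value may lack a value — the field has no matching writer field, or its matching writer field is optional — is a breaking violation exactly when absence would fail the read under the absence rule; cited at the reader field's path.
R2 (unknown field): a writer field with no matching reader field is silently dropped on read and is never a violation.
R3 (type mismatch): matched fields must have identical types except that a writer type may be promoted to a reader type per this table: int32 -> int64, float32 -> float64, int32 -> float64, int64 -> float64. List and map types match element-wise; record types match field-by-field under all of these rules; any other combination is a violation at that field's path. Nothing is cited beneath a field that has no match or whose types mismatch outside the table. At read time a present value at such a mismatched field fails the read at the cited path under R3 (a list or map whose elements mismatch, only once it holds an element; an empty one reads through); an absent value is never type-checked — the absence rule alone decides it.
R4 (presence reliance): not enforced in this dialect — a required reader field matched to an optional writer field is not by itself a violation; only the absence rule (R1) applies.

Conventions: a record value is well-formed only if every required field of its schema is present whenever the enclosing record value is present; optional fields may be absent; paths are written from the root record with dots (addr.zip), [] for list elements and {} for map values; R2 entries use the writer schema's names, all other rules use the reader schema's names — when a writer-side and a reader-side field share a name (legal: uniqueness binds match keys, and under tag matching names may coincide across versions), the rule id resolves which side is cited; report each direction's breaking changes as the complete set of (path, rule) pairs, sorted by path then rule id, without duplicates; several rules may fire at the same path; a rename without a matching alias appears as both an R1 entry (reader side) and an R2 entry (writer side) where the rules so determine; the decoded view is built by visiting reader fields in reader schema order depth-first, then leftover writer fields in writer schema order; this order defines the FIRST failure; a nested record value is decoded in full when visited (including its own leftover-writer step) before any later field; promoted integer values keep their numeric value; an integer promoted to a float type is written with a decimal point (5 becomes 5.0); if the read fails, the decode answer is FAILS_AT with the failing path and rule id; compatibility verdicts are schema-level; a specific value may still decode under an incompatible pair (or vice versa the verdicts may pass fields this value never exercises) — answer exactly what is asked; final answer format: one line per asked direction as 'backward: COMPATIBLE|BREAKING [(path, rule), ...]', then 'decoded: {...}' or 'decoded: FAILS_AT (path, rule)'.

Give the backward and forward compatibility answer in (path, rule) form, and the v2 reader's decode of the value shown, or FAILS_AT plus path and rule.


backward: COMPATIBLE []; forward: COMPATIBLE []; decoded: {"extras": {"k2": 10.0, "k1": 0.25}, "audit": {"notes": null, "weight": 10.0, "street": "kappa"}, "phone": "omega", "active": null, "age": 100, "signature": null}

in Profile below, arrows point writer -> reader
backward on Profile — v2 reading data written by v1:
  extras: paired with writer extras (map<string, float64> -> map<string, float64>; writer required)
  audit: paired with writer audit (Geo -> Geo; writer required)
  phone: paired with writer phone (string -> string; writer optional)
  active: no writer match
  age: paired with writer duration (int64 -> int64; writer required)
  signature: paired with writer payload (bytes -> bytes; writer optional)
  writer field active has no reader counterpart
  audit.notes: paired with writer audit.notes (string -> string; writer optional)
  audit.weight: paired with writer audit.weight (float32 -> float32; writer optional)
  audit.street: paired with writer audit.street (string -> string; writer required)
  => backward verdict for Profile: COMPATIBLE, no violations
forward on Profile — v1 reading data written by v2:
  extras: paired with writer extras (map<string, float64> -> map<string, float64>; writer required)
  audit: paired with writer audit (Geo -> Geo; writer required)
  phone: paired with writer phone (string -> string; writer optional)
  active: no writer match
  duration: paired with writer age (int64 -> int64; writer required)
  payload: paired with writer signature (bytes -> bytes; writer optional)
  writer field active has no reader counterpart
  audit.notes: paired with writer audit.notes (string -> string; writer optional)
  audit.weight: paired with writer audit.weight (float32 -> float32; writer optional)
  audit.street: paired with writer audit.street (string -> string; writer required)
  => forward verdict for Profile: COMPATIBLE, no violations
decoding the Profile value with the v2 reader:
  extras := {"k2": 10.0, "k1": 0.25}
  audit.notes := null (absent, optional -> null)
  audit.weight := 10.0
  audit.street := "kappa"
  phone := "omega"
  active := null (absent, optional -> null)
  age := 100 (from writer duration)
  signature := null (absent, optional -> null)
  writer active: unknown -> dropped
  => decoded: {"extras": {"k2": 10.0, "k1": 0.25}, "audit": {"notes": null, "weight": 10.0, "street": "kappa"}, "phone": "omega", "active": null, "age": 100, "signature": null}


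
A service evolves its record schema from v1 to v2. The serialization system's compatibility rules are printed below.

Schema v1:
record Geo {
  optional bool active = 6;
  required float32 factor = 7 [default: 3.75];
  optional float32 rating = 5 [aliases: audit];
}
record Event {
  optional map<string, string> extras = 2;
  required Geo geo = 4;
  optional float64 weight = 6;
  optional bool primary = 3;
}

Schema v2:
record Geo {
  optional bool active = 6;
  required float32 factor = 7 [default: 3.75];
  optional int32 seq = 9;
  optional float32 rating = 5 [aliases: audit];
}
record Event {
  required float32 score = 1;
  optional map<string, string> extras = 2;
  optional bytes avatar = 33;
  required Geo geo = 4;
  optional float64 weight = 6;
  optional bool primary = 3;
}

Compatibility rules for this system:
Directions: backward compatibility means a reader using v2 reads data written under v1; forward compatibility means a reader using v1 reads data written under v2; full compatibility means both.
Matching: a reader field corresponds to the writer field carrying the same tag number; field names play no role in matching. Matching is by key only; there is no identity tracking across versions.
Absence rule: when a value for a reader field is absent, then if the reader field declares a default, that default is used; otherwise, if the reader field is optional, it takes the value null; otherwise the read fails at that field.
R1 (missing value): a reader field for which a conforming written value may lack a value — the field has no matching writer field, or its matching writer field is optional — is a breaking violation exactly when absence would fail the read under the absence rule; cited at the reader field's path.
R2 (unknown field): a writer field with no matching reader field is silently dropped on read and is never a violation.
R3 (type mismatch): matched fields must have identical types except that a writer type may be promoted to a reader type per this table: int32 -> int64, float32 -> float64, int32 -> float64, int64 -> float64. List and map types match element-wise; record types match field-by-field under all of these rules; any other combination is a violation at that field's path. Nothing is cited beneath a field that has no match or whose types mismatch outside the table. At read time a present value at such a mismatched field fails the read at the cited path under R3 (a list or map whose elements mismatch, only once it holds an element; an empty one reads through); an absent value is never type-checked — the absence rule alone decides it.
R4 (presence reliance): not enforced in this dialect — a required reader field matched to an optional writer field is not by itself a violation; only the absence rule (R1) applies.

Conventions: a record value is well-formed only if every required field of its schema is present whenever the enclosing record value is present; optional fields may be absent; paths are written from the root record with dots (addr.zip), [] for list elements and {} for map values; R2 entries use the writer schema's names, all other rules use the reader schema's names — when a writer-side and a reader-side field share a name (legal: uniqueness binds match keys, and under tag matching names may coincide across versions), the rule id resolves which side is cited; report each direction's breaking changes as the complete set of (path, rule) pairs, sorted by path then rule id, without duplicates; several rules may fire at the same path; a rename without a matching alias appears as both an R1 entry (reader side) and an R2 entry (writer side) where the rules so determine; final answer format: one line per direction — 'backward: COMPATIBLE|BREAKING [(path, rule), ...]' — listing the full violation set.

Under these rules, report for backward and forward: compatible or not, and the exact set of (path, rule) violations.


in Event below, arrows point writer -> reader
backward for Event (reader v2, writer v1):
  no writer field matches reader score
  map<string, string> -> map<string, string>, writer optional: extras aligns to extras
  no writer field matches reader avatar
  Geo -> Geo, writer required: geo aligns to geo
  float64 -> float64, writer optional: weight aligns to weight
  bool -> bool, writer optional: primary aligns to primary
  bool -> bool, writer optional: geo.active aligns to geo.active
  float32 -> float32, writer required: geo.factor aligns to geo.factor
  no writer field matches reader geo.seq
  float32 -> float32, writer optional: geo.rating aligns to geo.rating
  rule R1 violated at score
  => 1 violation(s): backward is BREAKING for Event
forward for Event (reader v1, writer v2):
  map<string, string> -> map<string, string>, writer optional: extras aligns to extras
  Geo -> Geo, writer required: geo aligns to geo
  float64 -> float64, writer optional: weight aligns to weight
  bool -> bool, writer optional: primary aligns to primary
  writer field score has no reader counterpart
  writer field avatar has no reader counterpart
  bool -> bool, writer optional: geo.active aligns to geo.active
  float32 -> float32, writer required: geo.factor aligns to geo.factor
  float32 -> float32, writer optional: geo.rating aligns to geo.rating
  writer field geo.seq has no reader counterpart
  nothing fires on Event: forward is COMPATIBLE

backward: BREAKING [(score, R1)]; forward: COMPATIBLE []


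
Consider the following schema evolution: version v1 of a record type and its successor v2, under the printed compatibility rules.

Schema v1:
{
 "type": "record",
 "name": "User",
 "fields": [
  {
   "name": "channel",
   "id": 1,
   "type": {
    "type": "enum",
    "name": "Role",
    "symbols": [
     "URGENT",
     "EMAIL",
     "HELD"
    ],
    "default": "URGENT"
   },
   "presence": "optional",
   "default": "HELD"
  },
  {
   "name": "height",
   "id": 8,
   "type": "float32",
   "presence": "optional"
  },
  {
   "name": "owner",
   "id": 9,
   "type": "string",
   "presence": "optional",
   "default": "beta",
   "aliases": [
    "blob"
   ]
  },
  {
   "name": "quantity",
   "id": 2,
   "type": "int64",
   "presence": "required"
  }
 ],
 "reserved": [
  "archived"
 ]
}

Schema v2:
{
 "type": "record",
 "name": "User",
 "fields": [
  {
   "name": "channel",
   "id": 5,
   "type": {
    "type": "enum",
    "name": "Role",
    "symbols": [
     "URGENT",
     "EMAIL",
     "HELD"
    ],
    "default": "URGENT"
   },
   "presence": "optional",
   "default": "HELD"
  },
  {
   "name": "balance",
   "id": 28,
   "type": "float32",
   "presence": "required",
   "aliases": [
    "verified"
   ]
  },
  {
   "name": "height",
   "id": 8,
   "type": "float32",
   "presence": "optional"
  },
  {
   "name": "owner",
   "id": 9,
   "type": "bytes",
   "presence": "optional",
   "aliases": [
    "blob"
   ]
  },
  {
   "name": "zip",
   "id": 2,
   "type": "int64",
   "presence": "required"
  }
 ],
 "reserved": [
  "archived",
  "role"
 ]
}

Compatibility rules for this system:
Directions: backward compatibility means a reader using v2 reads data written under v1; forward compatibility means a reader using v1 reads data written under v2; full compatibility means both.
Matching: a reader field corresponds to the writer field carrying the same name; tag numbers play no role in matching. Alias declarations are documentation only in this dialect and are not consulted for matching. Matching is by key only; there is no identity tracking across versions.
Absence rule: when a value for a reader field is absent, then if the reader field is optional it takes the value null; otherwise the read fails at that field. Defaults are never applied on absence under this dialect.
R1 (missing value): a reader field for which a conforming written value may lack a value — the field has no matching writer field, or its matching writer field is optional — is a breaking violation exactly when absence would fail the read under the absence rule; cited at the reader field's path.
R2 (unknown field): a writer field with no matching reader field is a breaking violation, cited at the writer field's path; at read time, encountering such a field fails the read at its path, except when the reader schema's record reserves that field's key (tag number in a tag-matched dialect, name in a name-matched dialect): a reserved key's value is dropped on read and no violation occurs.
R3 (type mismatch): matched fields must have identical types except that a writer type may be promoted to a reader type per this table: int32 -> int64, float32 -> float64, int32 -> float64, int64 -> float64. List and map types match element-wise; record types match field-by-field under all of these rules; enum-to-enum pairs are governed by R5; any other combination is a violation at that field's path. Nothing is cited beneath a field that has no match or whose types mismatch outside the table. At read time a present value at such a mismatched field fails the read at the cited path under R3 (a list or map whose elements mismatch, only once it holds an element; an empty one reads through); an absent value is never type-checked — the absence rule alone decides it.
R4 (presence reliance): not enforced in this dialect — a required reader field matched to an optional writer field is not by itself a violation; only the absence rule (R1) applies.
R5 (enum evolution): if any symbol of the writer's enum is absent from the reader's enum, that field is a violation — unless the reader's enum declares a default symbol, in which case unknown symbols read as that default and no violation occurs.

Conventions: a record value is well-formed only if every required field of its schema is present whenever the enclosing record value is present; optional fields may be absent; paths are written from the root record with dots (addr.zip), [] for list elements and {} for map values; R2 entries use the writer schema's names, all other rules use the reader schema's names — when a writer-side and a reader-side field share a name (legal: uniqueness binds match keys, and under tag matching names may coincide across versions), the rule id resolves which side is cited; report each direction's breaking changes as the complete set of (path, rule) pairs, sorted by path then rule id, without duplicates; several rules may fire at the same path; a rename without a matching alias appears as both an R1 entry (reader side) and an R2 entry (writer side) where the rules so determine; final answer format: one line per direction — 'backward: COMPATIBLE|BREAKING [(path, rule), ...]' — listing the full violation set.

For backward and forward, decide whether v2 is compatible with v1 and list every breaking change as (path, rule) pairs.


backward: BREAKING [(balance, R1), (owner, R3), (quantity, R2), (zip, R1)]; forward: BREAKING [(balance, R2), (owner, R3), (quantity, R1), (zip, R2)]

each type pair in User: writer, then reader
backward for User (reader v2, writer v1):
  writer optional, Role -> Role: reader channel maps from writer channel
  balance: no writer-side match
  writer optional, float32 -> float32: reader height maps from writer height
  writer optional, string -> bytes: reader owner maps from writer owner
  zip: no writer-side match
  leftover writer field: quantity
  violation R1 at balance
  violation R3 at owner
  violation R2 at quantity
  violation R1 at zip
  => backward verdict for User: BREAKING, 4 violation(s)
forward for User (reader v1, writer v2):
  writer optional, Role -> Role: reader channel maps from writer channel
  writer optional, float32 -> float32: reader height maps from writer height
  writer optional, bytes -> string: reader owner maps from writer owner
  quantity: no writer-side match
  leftover writer field: balance
  leftover writer field: zip
  violation R2 at balance
  violation R3 at owner
  violation R1 at quantity
  violation R2 at zip
  => forward verdict for User: BREAKING, 4 violation(s)


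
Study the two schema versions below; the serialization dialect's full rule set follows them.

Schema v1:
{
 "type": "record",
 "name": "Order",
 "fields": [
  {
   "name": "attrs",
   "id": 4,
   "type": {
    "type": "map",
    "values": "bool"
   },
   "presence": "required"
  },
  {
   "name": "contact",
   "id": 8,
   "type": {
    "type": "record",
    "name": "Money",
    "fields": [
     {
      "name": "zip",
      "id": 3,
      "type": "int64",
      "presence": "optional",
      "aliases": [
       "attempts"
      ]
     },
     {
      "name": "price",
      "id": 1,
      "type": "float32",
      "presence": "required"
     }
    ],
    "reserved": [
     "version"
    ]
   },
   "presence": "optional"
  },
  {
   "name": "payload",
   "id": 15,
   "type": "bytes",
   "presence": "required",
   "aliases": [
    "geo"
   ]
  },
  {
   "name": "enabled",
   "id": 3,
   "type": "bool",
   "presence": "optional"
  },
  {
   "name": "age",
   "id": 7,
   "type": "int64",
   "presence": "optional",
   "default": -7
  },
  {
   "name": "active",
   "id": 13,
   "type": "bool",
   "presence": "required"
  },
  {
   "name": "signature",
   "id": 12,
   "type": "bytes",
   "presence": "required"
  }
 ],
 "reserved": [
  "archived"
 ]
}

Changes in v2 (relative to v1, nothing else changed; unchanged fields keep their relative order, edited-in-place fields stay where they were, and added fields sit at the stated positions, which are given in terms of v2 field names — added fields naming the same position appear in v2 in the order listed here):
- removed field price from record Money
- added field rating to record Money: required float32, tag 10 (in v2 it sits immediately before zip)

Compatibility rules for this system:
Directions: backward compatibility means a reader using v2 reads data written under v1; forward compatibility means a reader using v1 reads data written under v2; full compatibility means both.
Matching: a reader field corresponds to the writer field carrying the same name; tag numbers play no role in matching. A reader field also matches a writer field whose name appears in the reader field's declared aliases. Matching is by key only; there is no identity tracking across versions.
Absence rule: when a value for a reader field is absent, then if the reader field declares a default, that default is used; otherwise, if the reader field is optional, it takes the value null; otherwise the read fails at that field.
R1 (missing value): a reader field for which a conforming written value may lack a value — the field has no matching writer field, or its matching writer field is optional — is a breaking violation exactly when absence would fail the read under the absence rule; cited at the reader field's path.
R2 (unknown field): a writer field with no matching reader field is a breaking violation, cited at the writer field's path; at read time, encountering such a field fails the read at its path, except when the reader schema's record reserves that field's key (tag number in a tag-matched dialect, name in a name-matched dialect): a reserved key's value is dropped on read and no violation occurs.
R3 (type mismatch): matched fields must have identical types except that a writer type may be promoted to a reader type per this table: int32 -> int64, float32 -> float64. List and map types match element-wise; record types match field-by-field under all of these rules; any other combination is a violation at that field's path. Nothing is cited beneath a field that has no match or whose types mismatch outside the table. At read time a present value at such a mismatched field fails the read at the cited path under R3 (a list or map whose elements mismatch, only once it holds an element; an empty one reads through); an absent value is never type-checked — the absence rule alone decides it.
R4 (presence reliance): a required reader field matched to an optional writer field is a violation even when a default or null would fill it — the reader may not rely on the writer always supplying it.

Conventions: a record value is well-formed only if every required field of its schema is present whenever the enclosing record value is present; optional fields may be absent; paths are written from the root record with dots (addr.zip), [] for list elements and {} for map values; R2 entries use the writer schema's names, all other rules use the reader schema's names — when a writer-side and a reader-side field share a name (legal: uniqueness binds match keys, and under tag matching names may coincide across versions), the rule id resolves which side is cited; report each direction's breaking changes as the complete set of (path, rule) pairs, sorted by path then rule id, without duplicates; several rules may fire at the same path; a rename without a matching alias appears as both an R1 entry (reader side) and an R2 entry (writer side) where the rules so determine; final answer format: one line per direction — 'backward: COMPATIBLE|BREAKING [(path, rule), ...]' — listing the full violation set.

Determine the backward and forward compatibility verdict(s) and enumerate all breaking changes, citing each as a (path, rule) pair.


backward: BREAKING [(contact.price, R2), (contact.rating, R1)]; forward: BREAKING [(contact.price, R1), (contact.rating, R2)]

in Order below, arrows point writer -> reader
backward pass over Order, reader schema v2, writer schema v1:
  writer required, map<string, bool> -> map<string, bool>: reader attrs maps from writer attrs
  writer optional, Money -> Money: reader contact maps from writer contact
  writer required, bytes -> bytes: reader payload maps from writer payload
  writer optional, bool -> bool: reader enabled maps from writer enabled
  writer optional, int64 -> int64: reader age maps from writer age
  writer required, bool -> bool: reader active maps from writer active
  writer required, bytes -> bytes: reader signature maps from writer signature
  contact.rating: no writer match
  writer optional, int64 -> int64: reader contact.zip maps from writer contact.zip
  contact.price (writer side), unknown to reader
  breaking: (contact.price, R2)
  breaking: (contact.rating, R1)
  => backward verdict for Order: BREAKING, 2 violation(s)
forward pass over Order, reader schema v1, writer schema v2:
  writer required, map<string, bool> -> map<string, bool>: reader attrs maps from writer attrs
  writer optional, Money -> Money: reader contact maps from writer contact
  writer required, bytes -> bytes: reader payload maps from writer payload
  writer optional, bool -> bool: reader enabled maps from writer enabled
  writer optional, int64 -> int64: reader age maps from writer age
  writer required, bool -> bool: reader active maps from writer active
  writer required, bytes -> bytes: reader signature maps from writer signature
  writer optional, int64 -> int64: reader contact.zip maps from writer contact.zip
  contact.price: no writer match
  contact.rating (writer side), unknown to reader
  breaking: (contact.price, R1)
  breaking: (contact.rating, R2)
  => forward verdict for Order: BREAKING, 2 violation(s)
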